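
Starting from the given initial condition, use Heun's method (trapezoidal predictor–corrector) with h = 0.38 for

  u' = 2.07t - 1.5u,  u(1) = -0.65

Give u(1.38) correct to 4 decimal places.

Heun: k1 = f(t_n, u_n); k2 = f(t_n + h, u_n + h·k1); u_{n+1} = u_n + (h/2)·(k1 + k2).
t=1.000000, u=-0.650000:
  k1 = f(1.000000, -0.650000) = 3.045000
  k2 = f(1.380000, 0.507100) = 2.095950
  u ← -0.650000 + (0.38/2)·(3.045000 + 2.095950) = 0.326780
u(1.38) ≈ 0.3268

0.3268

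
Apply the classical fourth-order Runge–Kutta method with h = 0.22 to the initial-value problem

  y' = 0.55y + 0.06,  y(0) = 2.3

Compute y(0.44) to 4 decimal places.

2.9596

RK4: k1 = f(x_n, y_n); k2 = f(x_n + h/2, y_n + (h/2)·k1); k3 = f(x_n + h/2, y_n + (h/2)·k2); k4 = f(x_n + h, y_n + h·k3); y_{n+1} = y_n + (h/6)·(k1 + 2k2 + 2k3 + k4).
x=0.000000, y=2.300000:
  k1 = f(0.000000, 2.300000) = 1.325000
  k2 = f(0.110000, 2.445750) = 1.405163
  k3 = f(0.110000, 2.454568) = 1.410012
  k4 = f(0.220000, 2.610203) = 1.495611
  y ← 2.300000 + (0.22/6)·(k1 + 2k2 + 2k3 + k4) = 2.609869
x=0.220000, y=2.609869:
  k1 = f(0.220000, 2.609869) = 1.495428
  k2 = f(0.330000, 2.774366) = 1.585901
  k3 = f(0.330000, 2.784318) = 1.591375
  k4 = f(0.440000, 2.959971) = 1.687984
  y ← 2.609869 + (0.22/6)·(k1 + 2k2 + 2k3 + k4) = 2.959594
y(0.44) ≈ 2.9596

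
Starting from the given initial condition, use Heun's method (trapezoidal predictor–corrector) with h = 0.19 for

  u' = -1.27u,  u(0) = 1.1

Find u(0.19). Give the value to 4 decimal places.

0.8666

Heun: k1 = f(t_n, u_n); k2 = f(t_n + h, u_n + h·k1); u_{n+1} = u_n + (h/2)·(k1 + k2).
t=0.000000, u=1.100000:
  k1 = f(0.000000, 1.100000) = -1.397000
  k2 = f(0.190000, 0.834570) = -1.059904
  u ← 1.100000 + (0.19/2)·(-1.397000 + (-1.059904)) = 0.866594
u(0.19) ≈ 0.8666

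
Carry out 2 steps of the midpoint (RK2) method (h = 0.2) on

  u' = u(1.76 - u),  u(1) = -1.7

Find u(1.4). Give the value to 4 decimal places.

Midpoint: k1 = f(s_n, u_n); k2 = f(s_n + h/2, u_n + (h/2)·k1); u_{n+1} = u_n + h·k2.
s=1.000000, u=-1.700000:
  k1 = f(1.000000, -1.700000) = -5.882000
  k2 = f(1.100000, -2.288200) = -9.263091
  u ← -1.700000 + 0.2·(-9.263091) = -3.552618
s=1.200000, u=-3.552618:
  k1 = f(1.200000, -3.552618) = -18.873705
  k2 = f(1.300000, -5.439989) = -39.167857
  u ← -3.552618 + 0.2·(-39.167857) = -11.386190
u(1.4) ≈ -11.3862

-11.3862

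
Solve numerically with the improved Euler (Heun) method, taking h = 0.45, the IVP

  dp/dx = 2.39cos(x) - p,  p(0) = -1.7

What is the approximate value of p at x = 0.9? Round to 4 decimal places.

0.3875

Heun: k1 = f(x_n, p_n); k2 = f(x_n + h, p_n + h·k1); p_{n+1} = p_n + (h/2)·(k1 + k2).
x=0.000000, p=-1.700000:
  k1 = f(0.000000, -1.700000) = 4.090000
  k2 = f(0.450000, 0.140500) = 2.011569
  p ← -1.700000 + (0.45/2)·(4.090000 + 2.011569) = -0.327147
x=0.450000, p=-0.327147:
  k1 = f(0.450000, -0.327147) = 2.479216
  k2 = f(0.900000, 0.788500) = 0.697148
  p ← -0.327147 + (0.45/2)·(2.479216 + 0.697148) = 0.387535
p(0.9) ≈ 0.3875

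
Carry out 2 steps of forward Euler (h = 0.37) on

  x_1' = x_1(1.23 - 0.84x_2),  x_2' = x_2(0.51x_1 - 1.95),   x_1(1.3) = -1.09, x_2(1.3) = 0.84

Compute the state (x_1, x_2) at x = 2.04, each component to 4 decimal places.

Euler on (x_1,x_2): x_1_{n+1} = x_1_n + h·x_1', x_2_{n+1} = x_2_n + h·x_2'.
1.300000: (-1.090000, 0.840000); f=(-0.571596, -2.104956) → (-1.301491, 0.061166)
1.670000: (-1.301491, 0.061166); f=(-1.533963, -0.159874) → (-1.869057, 0.002013)
(x_1(2.04), x_2(2.04)) ≈ (-1.8691, 0.0020)

-1.8691, 0.0020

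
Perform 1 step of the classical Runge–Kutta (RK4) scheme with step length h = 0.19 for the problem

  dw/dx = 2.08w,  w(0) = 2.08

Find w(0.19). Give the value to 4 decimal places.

3.0880

RK4: k1 = f(x_n, w_n); k2 = f(x_n + h/2, w_n + (h/2)·k1); k3 = f(x_n + h/2, w_n + (h/2)·k2); k4 = f(x_n + h, w_n + h·k3); w_{n+1} = w_n + (h/6)·(k1 + 2k2 + 2k3 + k4).
x=0.000000, w=2.080000:
  k1 = f(0.000000, 2.080000) = 4.326400
  k2 = f(0.095000, 2.491008) = 5.181297
  k3 = f(0.095000, 2.572223) = 5.350224
  k4 = f(0.190000, 3.096543) = 6.440809
  w ← 2.080000 + (0.19/6)·(k1 + 2k2 + 2k3 + k4) = 3.087958
w(0.19) ≈ 3.0880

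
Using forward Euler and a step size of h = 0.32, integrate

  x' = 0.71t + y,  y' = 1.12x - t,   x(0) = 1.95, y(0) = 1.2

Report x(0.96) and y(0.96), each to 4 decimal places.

4.0023, 3.5085

Euler on (x,y): x_{n+1} = x_n + h·x', y_{n+1} = y_n + h·y'.
0.000000: (1.950000, 1.200000); f=(1.200000, 2.184000) → (2.334000, 1.898880)
0.320000: (2.334000, 1.898880); f=(2.126080, 2.294080) → (3.014346, 2.632986)
0.640000: (3.014346, 2.632986); f=(3.087386, 2.736067) → (4.002309, 3.508527)
(x(0.96), y(0.96)) ≈ (4.0023, 3.5085)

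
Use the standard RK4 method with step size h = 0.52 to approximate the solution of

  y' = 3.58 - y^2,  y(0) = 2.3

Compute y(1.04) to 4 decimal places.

RK4: k1 = f(x_n, y_n); k2 = f(x_n + h/2, y_n + (h/2)·k1); k3 = f(x_n + h/2, y_n + (h/2)·k2); k4 = f(x_n + h, y_n + h·k3); y_{n+1} = y_n + (h/6)·(k1 + 2k2 + 2k3 + k4).
x=0.000000, y=2.300000:
  k1 = f(0.000000, 2.300000) = -1.710000
  k2 = f(0.260000, 1.855400) = 0.137491
  k3 = f(0.260000, 2.335748) = -1.875717
  k4 = f(0.520000, 1.324627) = 1.825363
  y ← 2.300000 + (0.52/6)·(k1 + 2k2 + 2k3 + k4) = 2.008706
x=0.520000, y=2.008706:
  k1 = f(0.520000, 2.008706) = -0.454898
  k2 = f(0.780000, 1.890432) = 0.006267
  k3 = f(0.780000, 2.010335) = -0.461446
  k4 = f(1.040000, 1.768753) = 0.451511
  y ← 2.008706 + (0.52/6)·(k1 + 2k2 + 2k3 + k4) = 1.929514
y(1.04) ≈ 1.9295

1.9295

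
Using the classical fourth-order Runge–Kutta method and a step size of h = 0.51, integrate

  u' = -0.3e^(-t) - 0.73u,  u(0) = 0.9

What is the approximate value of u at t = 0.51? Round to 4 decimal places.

RK4: k1 = f(t_n, u_n); k2 = f(t_n + h/2, u_n + (h/2)·k1); k3 = f(t_n + h/2, u_n + (h/2)·k2); k4 = f(t_n + h, u_n + h·k3); u_{n+1} = u_n + (h/6)·(k1 + 2k2 + 2k3 + k4).
t=0.000000, u=0.900000:
  k1 = f(0.000000, 0.900000) = -0.957000
  k2 = f(0.255000, 0.655965) = -0.711329
  k3 = f(0.255000, 0.718611) = -0.757061
  k4 = f(0.510000, 0.513899) = -0.555295
  u ← 0.900000 + (0.51/6)·(k1 + 2k2 + 2k3 + k4) = 0.521829
u(0.51) ≈ 0.5218

0.5218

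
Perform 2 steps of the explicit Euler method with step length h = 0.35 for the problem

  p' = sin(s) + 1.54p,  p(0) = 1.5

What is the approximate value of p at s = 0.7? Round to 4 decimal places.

Euler: p_{n+1} = p_n + h·f(s_n, p_n).
s=0.000000, p=1.500000: f=2.310000 → p ← 1.500000 + 0.35·2.310000 = 2.308500
s=0.350000, p=2.308500: f=3.897988 → p ← 2.308500 + 0.35·3.897988 = 3.672796
p(0.7) ≈ 3.6728

3.6728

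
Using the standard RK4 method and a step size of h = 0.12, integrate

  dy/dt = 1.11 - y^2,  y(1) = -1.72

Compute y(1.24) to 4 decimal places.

-2.4489

RK4: k1 = f(t_n, y_n); k2 = f(t_n + h/2, y_n + (h/2)·k1); k3 = f(t_n + h/2, y_n + (h/2)·k2); k4 = f(t_n + h, y_n + h·k3); y_{n+1} = y_n + (h/6)·(k1 + 2k2 + 2k3 + k4).
t=1.000000, y=-1.720000:
  k1 = f(1.000000, -1.720000) = -1.848400
  k2 = f(1.060000, -1.830904) = -2.242209
  k3 = f(1.060000, -1.854533) = -2.329291
  k4 = f(1.120000, -1.999515) = -2.888060
  y ← -1.720000 + (0.12/6)·(k1 + 2k2 + 2k3 + k4) = -1.997589
t=1.120000, y=-1.997589:
  k1 = f(1.120000, -1.997589) = -2.880363
  k2 = f(1.180000, -2.170411) = -3.600684
  k3 = f(1.180000, -2.213630) = -3.790159
  k4 = f(1.240000, -2.452408) = -4.904306
  y ← -1.997589 + (0.12/6)·(k1 + 2k2 + 2k3 + k4) = -2.448916
y(1.24) ≈ -2.4489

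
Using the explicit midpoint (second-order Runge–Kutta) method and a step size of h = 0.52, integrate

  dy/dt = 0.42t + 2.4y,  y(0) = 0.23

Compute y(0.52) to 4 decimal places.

Midpoint: k1 = f(t_n, y_n); k2 = f(t_n + h/2, y_n + (h/2)·k1); y_{n+1} = y_n + h·k2.
t=0.000000, y=0.230000:
  k1 = f(0.000000, 0.230000) = 0.552000
  k2 = f(0.260000, 0.373520) = 1.005648
  y ← 0.230000 + 0.52·1.005648 = 0.752937
y(0.52) ≈ 0.7529

0.7529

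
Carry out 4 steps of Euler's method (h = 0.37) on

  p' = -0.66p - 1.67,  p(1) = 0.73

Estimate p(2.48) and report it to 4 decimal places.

-1.4664

Euler: p_{n+1} = p_n + h·f(x_n, p_n).
x=1.000000, p=0.730000: f=-2.151800 → p ← 0.730000 + 0.37·(-2.151800) = -0.066166
x=1.370000, p=-0.066166: f=-1.626330 → p ← -0.066166 + 0.37·(-1.626330) = -0.667908
x=1.740000, p=-0.667908: f=-1.229181 → p ← -0.667908 + 0.37·(-1.229181) = -1.122705
x=2.110000, p=-1.122705: f=-0.929015 → p ← -1.122705 + 0.37·(-0.929015) = -1.466440
p(2.48) ≈ -1.4664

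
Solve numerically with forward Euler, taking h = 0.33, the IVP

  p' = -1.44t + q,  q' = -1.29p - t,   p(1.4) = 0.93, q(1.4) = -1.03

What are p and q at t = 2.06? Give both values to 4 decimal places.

-1.5203, -2.4268

Euler on (p,q): p_{n+1} = p_n + h·p', q_{n+1} = q_n + h·q'.
1.400000: (0.930000, -1.030000); f=(-3.046000, -2.599700) → (-0.075180, -1.887901)
1.730000: (-0.075180, -1.887901); f=(-4.379101, -1.633018) → (-1.520283, -2.426797)
(p(2.06), q(2.06)) ≈ (-1.5203, -2.4268)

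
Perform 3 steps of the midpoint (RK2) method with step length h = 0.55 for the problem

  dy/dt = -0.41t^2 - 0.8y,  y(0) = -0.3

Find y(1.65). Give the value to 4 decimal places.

Midpoint: k1 = f(t_n, y_n); k2 = f(t_n + h/2, y_n + (h/2)·k1); y_{n+1} = y_n + h·k2.
t=0.000000, y=-0.300000:
  k1 = f(0.000000, -0.300000) = 0.240000
  k2 = f(0.275000, -0.234000) = 0.156194
  y ← -0.300000 + 0.55·0.156194 = -0.214093
t=0.550000, y=-0.214093:
  k1 = f(0.550000, -0.214093) = 0.047250
  k2 = f(0.825000, -0.201100) = -0.118176
  y ← -0.214093 + 0.55·(-0.118176) = -0.279090
t=1.100000, y=-0.279090:
  k1 = f(1.100000, -0.279090) = -0.272828
  k2 = f(1.375000, -0.354118) = -0.491862
  y ← -0.279090 + 0.55·(-0.491862) = -0.549614
y(1.65) ≈ -0.5496

-0.5496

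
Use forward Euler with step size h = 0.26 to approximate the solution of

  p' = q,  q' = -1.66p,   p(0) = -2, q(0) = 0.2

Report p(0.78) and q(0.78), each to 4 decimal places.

-1.1765, 2.6254

Euler on (p,q): p_{n+1} = p_n + h·p', q_{n+1} = q_n + h·q'.
0.000000: (-2.000000, 0.200000); f=(0.200000, 3.320000) → (-1.948000, 1.063200)
0.260000: (-1.948000, 1.063200); f=(1.063200, 3.233680) → (-1.671568, 1.903957)
0.520000: (-1.671568, 1.903957); f=(1.903957, 2.774803) → (-1.176539, 2.625406)
(p(0.78), q(0.78)) ≈ (-1.1765, 2.6254)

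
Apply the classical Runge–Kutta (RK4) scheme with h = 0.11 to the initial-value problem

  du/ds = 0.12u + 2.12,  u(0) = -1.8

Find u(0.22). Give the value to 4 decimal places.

RK4: k1 = f(s_n, u_n); k2 = f(s_n + h/2, u_n + (h/2)·k1); k3 = f(s_n + h/2, u_n + (h/2)·k2); k4 = f(s_n + h, u_n + h·k3); u_{n+1} = u_n + (h/6)·(k1 + 2k2 + 2k3 + k4).
s=0.000000, u=-1.800000:
  k1 = f(0.000000, -1.800000) = 1.904000
  k2 = f(0.055000, -1.695280) = 1.916566
  k3 = f(0.055000, -1.694589) = 1.916649
  k4 = f(0.110000, -1.589169) = 1.929300
  u ← -1.800000 + (0.11/6)·(k1 + 2k2 + 2k3 + k4) = -1.589172
s=0.110000, u=-1.589172:
  k1 = f(0.110000, -1.589172) = 1.929299
  k2 = f(0.165000, -1.483060) = 1.942033
  k3 = f(0.165000, -1.482360) = 1.942117
  k4 = f(0.220000, -1.375539) = 1.954935
  u ← -1.589172 + (0.11/6)·(k1 + 2k2 + 2k3 + k4) = -1.375542
u(0.22) ≈ -1.3755

-1.3755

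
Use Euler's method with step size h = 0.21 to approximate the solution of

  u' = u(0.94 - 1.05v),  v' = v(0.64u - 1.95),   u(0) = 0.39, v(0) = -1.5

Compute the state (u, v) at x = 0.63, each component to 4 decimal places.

1.1261, -0.4549

Euler on (u,v): u_{n+1} = u_n + h·u', v_{n+1} = v_n + h·v'.
0.000000: (0.390000, -1.500000); f=(0.980850, 2.550600) → (0.595978, -0.964374)
0.210000: (0.595978, -0.964374); f=(1.163703, 1.512692) → (0.840356, -0.646709)
0.420000: (0.840356, -0.646709); f=(1.360574, 0.913264) → (1.126077, -0.454923)
(u(0.63), v(0.63)) ≈ (1.1261, -0.4549)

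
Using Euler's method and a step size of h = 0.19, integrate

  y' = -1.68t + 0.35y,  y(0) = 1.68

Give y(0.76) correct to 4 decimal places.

1.7932

Euler: y_{n+1} = y_n + h·f(t_n, y_n).
t=0.000000, y=1.680000: f=0.588000 → y ← 1.680000 + 0.19·0.588000 = 1.791720
t=0.190000, y=1.791720: f=0.307902 → y ← 1.791720 + 0.19·0.307902 = 1.850221
t=0.380000, y=1.850221: f=0.009177 → y ← 1.850221 + 0.19·0.009177 = 1.851965
t=0.570000, y=1.851965: f=-0.309412 → y ← 1.851965 + 0.19·(-0.309412) = 1.793177
y(0.76) ≈ 1.7932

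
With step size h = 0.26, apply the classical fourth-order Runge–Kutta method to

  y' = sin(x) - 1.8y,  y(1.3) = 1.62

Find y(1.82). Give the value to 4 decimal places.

RK4: k1 = f(x_n, y_n); k2 = f(x_n + h/2, y_n + (h/2)·k1); k3 = f(x_n + h/2, y_n + (h/2)·k2); k4 = f(x_n + h, y_n + h·k3); y_{n+1} = y_n + (h/6)·(k1 + 2k2 + 2k3 + k4).
x=1.300000, y=1.620000:
  k1 = f(1.300000, 1.620000) = -1.952442
  k2 = f(1.430000, 1.366183) = -1.469024
  k3 = f(1.430000, 1.429027) = -1.582144
  k4 = f(1.560000, 1.208643) = -1.175615
  y ← 1.620000 + (0.26/6)·(k1 + 2k2 + 2k3 + k4) = 1.220016
x=1.560000, y=1.220016:
  k1 = f(1.560000, 1.220016) = -1.196088
  k2 = f(1.690000, 1.064525) = -0.923241
  k3 = f(1.690000, 1.099995) = -0.987087
  k4 = f(1.820000, 0.963374) = -0.764963
  y ← 1.220016 + (0.26/6)·(k1 + 2k2 + 2k3 + k4) = 0.969476
y(1.82) ≈ 0.9695

0.9695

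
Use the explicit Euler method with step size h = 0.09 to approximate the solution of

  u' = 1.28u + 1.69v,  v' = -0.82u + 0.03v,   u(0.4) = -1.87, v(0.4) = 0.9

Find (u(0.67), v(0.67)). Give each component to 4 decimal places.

Euler on (u,v): u_{n+1} = u_n + h·u', v_{n+1} = v_n + h·v'.
0.400000: (-1.870000, 0.900000); f=(-0.872600, 1.560400) → (-1.948534, 1.040436)
0.490000: (-1.948534, 1.040436); f=(-0.735787, 1.629011) → (-2.014755, 1.187047)
0.580000: (-2.014755, 1.187047); f=(-0.572777, 1.687710) → (-2.066305, 1.338941)
(u(0.67), v(0.67)) ≈ (-2.0663, 1.3389)

-2.0663, 1.3389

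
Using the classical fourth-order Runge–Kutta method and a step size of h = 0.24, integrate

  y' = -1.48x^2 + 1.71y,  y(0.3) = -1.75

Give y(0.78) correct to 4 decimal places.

RK4: k1 = f(x_n, y_n); k2 = f(x_n + h/2, y_n + (h/2)·k1); k3 = f(x_n + h/2, y_n + (h/2)·k2); k4 = f(x_n + h, y_n + h·k3); y_{n+1} = y_n + (h/6)·(k1 + 2k2 + 2k3 + k4).
x=0.300000, y=-1.750000:
  k1 = f(0.300000, -1.750000) = -3.125700
  k2 = f(0.420000, -2.125084) = -3.894966
  k3 = f(0.420000, -2.217396) = -4.052819
  k4 = f(0.540000, -2.722677) = -5.087345
  y ← -1.750000 + (0.24/6)·(k1 + 2k2 + 2k3 + k4) = -2.714345
x=0.540000, y=-2.714345:
  k1 = f(0.540000, -2.714345) = -5.073097
  k2 = f(0.660000, -3.323116) = -6.327217
  k3 = f(0.660000, -3.473611) = -6.584562
  k4 = f(0.780000, -4.294639) = -8.244265
  y ← -2.714345 + (0.24/6)·(k1 + 2k2 + 2k3 + k4) = -4.279981
y(0.78) ≈ -4.2800

-4.2800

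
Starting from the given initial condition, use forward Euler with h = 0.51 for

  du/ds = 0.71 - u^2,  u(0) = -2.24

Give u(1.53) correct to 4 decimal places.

Euler: u_{n+1} = u_n + h·f(s_n, u_n).
s=0.000000, u=-2.240000: f=-4.307600 → u ← -2.240000 + 0.51·(-4.307600) = -4.436876
s=0.510000, u=-4.436876: f=-18.975869 → u ← -4.436876 + 0.51·(-18.975869) = -14.114569
s=1.020000, u=-14.114569: f=-198.511058 → u ← -14.114569 + 0.51·(-198.511058) = -115.355209
u(1.53) ≈ -115.3552

-115.3552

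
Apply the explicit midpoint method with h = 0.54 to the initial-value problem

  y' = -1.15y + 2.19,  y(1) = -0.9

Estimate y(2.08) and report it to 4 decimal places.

0.9874

Midpoint: k1 = f(t_n, y_n); k2 = f(t_n + h/2, y_n + (h/2)·k1); y_{n+1} = y_n + h·k2.
t=1.000000, y=-0.900000:
  k1 = f(1.000000, -0.900000) = 3.225000
  k2 = f(1.270000, -0.029250) = 2.223638
  y ← -0.900000 + 0.54·2.223638 = 0.300764
t=1.540000, y=0.300764:
  k1 = f(1.540000, 0.300764) = 1.844121
  k2 = f(1.810000, 0.798677) = 1.271522
  y ← 0.300764 + 0.54·1.271522 = 0.987386
y(2.08) ≈ 0.9874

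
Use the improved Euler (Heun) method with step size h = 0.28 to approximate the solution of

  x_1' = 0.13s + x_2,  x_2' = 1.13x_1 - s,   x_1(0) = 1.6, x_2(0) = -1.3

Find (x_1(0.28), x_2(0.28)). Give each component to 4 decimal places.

1.3120, -0.8905

Heun on (x_1,x_2): k1 = f(s_n, state_n); k2 = f(s_n + h, state_n + h·k1); state_{n+1} = state_n + (h/2)·(k1 + k2).
0.000000: (1.600000, -1.300000)
  k1 = (-1.300000, 1.808000)
  predictor → (1.236000, -0.793760)
  k2 = (-0.757360, 1.116680)
  → (1.311970, -0.890545)
(x_1(0.28), x_2(0.28)) ≈ (1.3120, -0.8905)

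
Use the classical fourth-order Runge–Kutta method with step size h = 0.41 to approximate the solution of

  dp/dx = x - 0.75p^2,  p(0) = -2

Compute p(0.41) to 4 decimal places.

RK4: k1 = f(x_n, p_n); k2 = f(x_n + h/2, p_n + (h/2)·k1); k3 = f(x_n + h/2, p_n + (h/2)·k2); k4 = f(x_n + h, p_n + h·k3); p_{n+1} = p_n + (h/6)·(k1 + 2k2 + 2k3 + k4).
x=0.000000, p=-2.000000:
  k1 = f(0.000000, -2.000000) = -3.000000
  k2 = f(0.205000, -2.615000) = -4.923669
  k3 = f(0.205000, -3.009352) = -6.587150
  k4 = f(0.410000, -4.700732) = -16.162658
  p ← -2.000000 + (0.41/6)·(k1 + 2k2 + 2k3 + k4) = -4.882593
p(0.41) ≈ -4.8826

-4.8826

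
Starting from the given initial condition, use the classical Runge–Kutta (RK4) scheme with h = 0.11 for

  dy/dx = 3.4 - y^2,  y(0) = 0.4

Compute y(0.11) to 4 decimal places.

RK4: k1 = f(x_n, y_n); k2 = f(x_n + h/2, y_n + (h/2)·k1); k3 = f(x_n + h/2, y_n + (h/2)·k2); k4 = f(x_n + h, y_n + h·k3); y_{n+1} = y_n + (h/6)·(k1 + 2k2 + 2k3 + k4).
x=0.000000, y=0.400000:
  k1 = f(0.000000, 0.400000) = 3.240000
  k2 = f(0.055000, 0.578200) = 3.065685
  k3 = f(0.055000, 0.568613) = 3.076680
  k4 = f(0.110000, 0.738435) = 2.854714
  y ← 0.400000 + (0.11/6)·(k1 + 2k2 + 2k3 + k4) = 0.736956
y(0.11) ≈ 0.7370

0.7370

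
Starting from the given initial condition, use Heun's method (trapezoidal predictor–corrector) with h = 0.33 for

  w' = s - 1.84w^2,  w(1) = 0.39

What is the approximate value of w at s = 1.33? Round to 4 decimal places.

Heun: k1 = f(s_n, w_n); k2 = f(s_n + h, w_n + h·k1); w_{n+1} = w_n + (h/2)·(k1 + k2).
s=1.000000, w=0.390000:
  k1 = f(1.000000, 0.390000) = 0.720136
  k2 = f(1.330000, 0.627645) = 0.605154
  w ← 0.390000 + (0.33/2)·(0.720136 + 0.605154) = 0.608673
w(1.33) ≈ 0.6087

0.6087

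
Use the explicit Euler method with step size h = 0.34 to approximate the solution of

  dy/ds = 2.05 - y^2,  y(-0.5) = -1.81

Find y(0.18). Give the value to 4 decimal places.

-3.2159

Euler: y_{n+1} = y_n + h·f(s_n, y_n).
s=-0.500000, y=-1.810000: f=-1.226100 → y ← -1.810000 + 0.34·(-1.226100) = -2.226874
s=-0.160000, y=-2.226874: f=-2.908968 → y ← -2.226874 + 0.34·(-2.908968) = -3.215923
y(0.18) ≈ -3.2159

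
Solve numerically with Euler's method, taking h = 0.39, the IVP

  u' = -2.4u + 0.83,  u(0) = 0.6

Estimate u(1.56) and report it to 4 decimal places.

Euler: u_{n+1} = u_n + h·f(s_n, u_n).
s=0.000000, u=0.600000: f=-0.610000 → u ← 0.600000 + 0.39·(-0.610000) = 0.362100
s=0.390000, u=0.362100: f=-0.039040 → u ← 0.362100 + 0.39·(-0.039040) = 0.346874
s=0.780000, u=0.346874: f=-0.002499 → u ← 0.346874 + 0.39·(-0.002499) = 0.345900
s=1.170000, u=0.345900: f=-0.000160 → u ← 0.345900 + 0.39·(-0.000160) = 0.345838
u(1.56) ≈ 0.3458

0.3458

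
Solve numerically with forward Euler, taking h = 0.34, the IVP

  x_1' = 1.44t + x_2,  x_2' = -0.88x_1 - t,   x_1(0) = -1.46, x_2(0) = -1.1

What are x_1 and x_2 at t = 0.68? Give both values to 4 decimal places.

Euler on (x_1,x_2): x_1_{n+1} = x_1_n + h·x_1', x_2_{n+1} = x_2_n + h·x_2'.
0.000000: (-1.460000, -1.100000); f=(-1.100000, 1.284800) → (-1.834000, -0.663168)
0.340000: (-1.834000, -0.663168); f=(-0.173568, 1.273920) → (-1.893013, -0.230035)
(x_1(0.68), x_2(0.68)) ≈ (-1.8930, -0.2300)

-1.8930, -0.2300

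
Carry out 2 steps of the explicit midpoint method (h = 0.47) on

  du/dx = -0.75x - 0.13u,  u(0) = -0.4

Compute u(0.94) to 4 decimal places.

Midpoint: k1 = f(x_n, u_n); k2 = f(x_n + h/2, u_n + (h/2)·k1); u_{n+1} = u_n + h·k2.
x=0.000000, u=-0.400000:
  k1 = f(0.000000, -0.400000) = 0.052000
  k2 = f(0.235000, -0.387780) = -0.125839
  u ← -0.400000 + 0.47·(-0.125839) = -0.459144
x=0.470000, u=-0.459144:
  k1 = f(0.470000, -0.459144) = -0.292811
  k2 = f(0.705000, -0.527955) = -0.460116
  u ← -0.459144 + 0.47·(-0.460116) = -0.675399
u(0.94) ≈ -0.6754

-0.6754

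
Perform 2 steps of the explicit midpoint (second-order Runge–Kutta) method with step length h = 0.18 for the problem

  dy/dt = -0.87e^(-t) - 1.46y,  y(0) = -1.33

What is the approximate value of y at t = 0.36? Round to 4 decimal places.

-0.9890

Midpoint: k1 = f(t_n, y_n); k2 = f(t_n + h/2, y_n + (h/2)·k1); y_{n+1} = y_n + h·k2.
t=0.000000, y=-1.330000:
  k1 = f(0.000000, -1.330000) = 1.071800
  k2 = f(0.090000, -1.233538) = 1.005845
  y ← -1.330000 + 0.18·1.005845 = -1.148948
t=0.180000, y=-1.148948:
  k1 = f(0.180000, -1.148948) = 0.950779
  k2 = f(0.270000, -1.063378) = 0.888391
  y ← -1.148948 + 0.18·0.888391 = -0.989037
y(0.36) ≈ -0.9890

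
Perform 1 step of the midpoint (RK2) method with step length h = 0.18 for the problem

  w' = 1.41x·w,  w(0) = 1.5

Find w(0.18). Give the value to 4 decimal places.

Midpoint: k1 = f(x_n, w_n); k2 = f(x_n + h/2, w_n + (h/2)·k1); w_{n+1} = w_n + h·k2.
x=0.000000, w=1.500000:
  k1 = f(0.000000, 1.500000) = 0.000000
  k2 = f(0.090000, 1.500000) = 0.190350
  w ← 1.500000 + 0.18·0.190350 = 1.534263
w(0.18) ≈ 1.5343

1.5343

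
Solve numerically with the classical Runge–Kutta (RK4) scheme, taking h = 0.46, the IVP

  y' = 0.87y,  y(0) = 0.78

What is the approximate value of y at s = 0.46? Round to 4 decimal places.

RK4: k1 = f(s_n, y_n); k2 = f(s_n + h/2, y_n + (h/2)·k1); k3 = f(s_n + h/2, y_n + (h/2)·k2); k4 = f(s_n + h, y_n + h·k3); y_{n+1} = y_n + (h/6)·(k1 + 2k2 + 2k3 + k4).
s=0.000000, y=0.780000:
  k1 = f(0.000000, 0.780000) = 0.678600
  k2 = f(0.230000, 0.936078) = 0.814388
  k3 = f(0.230000, 0.967309) = 0.841559
  k4 = f(0.460000, 1.167117) = 1.015392
  y ← 0.780000 + (0.46/6)·(k1 + 2k2 + 2k3 + k4) = 1.163785
y(0.46) ≈ 1.1638

1.1638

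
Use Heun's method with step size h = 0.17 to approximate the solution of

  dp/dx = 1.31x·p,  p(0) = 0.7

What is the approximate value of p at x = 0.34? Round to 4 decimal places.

0.7548

Heun: k1 = f(x_n, p_n); k2 = f(x_n + h, p_n + h·k1); p_{n+1} = p_n + (h/2)·(k1 + k2).
x=0.000000, p=0.700000:
  k1 = f(0.000000, 0.700000) = 0.000000
  k2 = f(0.170000, 0.700000) = 0.155890
  p ← 0.700000 + (0.17/2)·(0.000000 + 0.155890) = 0.713251
x=0.170000, p=0.713251:
  k1 = f(0.170000, 0.713251) = 0.158841
  k2 = f(0.340000, 0.740254) = 0.329709
  p ← 0.713251 + (0.17/2)·(0.158841 + 0.329709) = 0.754777
p(0.34) ≈ 0.7548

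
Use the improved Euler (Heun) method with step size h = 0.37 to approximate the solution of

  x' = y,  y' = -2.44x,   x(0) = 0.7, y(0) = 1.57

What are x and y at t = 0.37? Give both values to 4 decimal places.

Heun on (x,y): k1 = f(t_n, state_n); k2 = f(t_n + h, state_n + h·k1); state_{n+1} = state_n + (h/2)·(k1 + k2).
0.000000: (0.700000, 1.570000)
  k1 = (1.570000, -1.708000)
  predictor → (1.280900, 0.938040)
  k2 = (0.938040, -3.125396)
  → (1.163987, 0.675822)
(x(0.37), y(0.37)) ≈ (1.1640, 0.6758)

1.1640, 0.6758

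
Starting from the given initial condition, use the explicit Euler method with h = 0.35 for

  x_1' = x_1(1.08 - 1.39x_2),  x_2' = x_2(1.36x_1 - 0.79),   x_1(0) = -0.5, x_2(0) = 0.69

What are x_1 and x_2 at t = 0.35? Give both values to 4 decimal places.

-0.5212, 0.3350

Euler on (x_1,x_2): x_1_{n+1} = x_1_n + h·x_1', x_2_{n+1} = x_2_n + h·x_2'.
0.000000: (-0.500000, 0.690000); f=(-0.060450, -1.014300) → (-0.521158, 0.334995)
(x_1(0.35), x_2(0.35)) ≈ (-0.5212, 0.3350)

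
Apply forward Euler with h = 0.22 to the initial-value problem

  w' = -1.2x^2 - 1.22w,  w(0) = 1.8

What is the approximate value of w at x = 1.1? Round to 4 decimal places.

0.0563

Euler: w_{n+1} = w_n + h·f(x_n, w_n).
x=0.000000, w=1.800000: f=-2.196000 → w ← 1.800000 + 0.22·(-2.196000) = 1.316880
x=0.220000, w=1.316880: f=-1.664674 → w ← 1.316880 + 0.22·(-1.664674) = 0.950652
x=0.440000, w=0.950652: f=-1.392115 → w ← 0.950652 + 0.22·(-1.392115) = 0.644386
x=0.660000, w=0.644386: f=-1.308871 → w ← 0.644386 + 0.22·(-1.308871) = 0.356435
x=0.880000, w=0.356435: f=-1.364130 → w ← 0.356435 + 0.22·(-1.364130) = 0.056326
w(1.1) ≈ 0.0563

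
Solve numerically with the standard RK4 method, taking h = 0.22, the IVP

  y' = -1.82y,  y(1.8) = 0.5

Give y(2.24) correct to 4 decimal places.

RK4: k1 = f(t_n, y_n); k2 = f(t_n + h/2, y_n + (h/2)·k1); k3 = f(t_n + h/2, y_n + (h/2)·k2); k4 = f(t_n + h, y_n + h·k3); y_{n+1} = y_n + (h/6)·(k1 + 2k2 + 2k3 + k4).
t=1.800000, y=0.500000:
  k1 = f(1.800000, 0.500000) = -0.910000
  k2 = f(1.910000, 0.399900) = -0.727818
  k3 = f(1.910000, 0.419940) = -0.764291
  k4 = f(2.020000, 0.331856) = -0.603978
  y ← 0.500000 + (0.22/6)·(k1 + 2k2 + 2k3 + k4) = 0.335066
t=2.020000, y=0.335066:
  k1 = f(2.020000, 0.335066) = -0.609820
  k2 = f(2.130000, 0.267986) = -0.487734
  k3 = f(2.130000, 0.281415) = -0.512176
  k4 = f(2.240000, 0.222387) = -0.404745
  y ← 0.335066 + (0.22/6)·(k1 + 2k2 + 2k3 + k4) = 0.224539
y(2.24) ≈ 0.2245

0.2245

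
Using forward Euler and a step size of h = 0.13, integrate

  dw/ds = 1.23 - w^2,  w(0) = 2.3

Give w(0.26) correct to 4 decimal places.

Euler: w_{n+1} = w_n + h·f(s_n, w_n).
s=0.000000, w=2.300000: f=-4.060000 → w ← 2.300000 + 0.13·(-4.060000) = 1.772200
s=0.130000, w=1.772200: f=-1.910693 → w ← 1.772200 + 0.13·(-1.910693) = 1.523810
w(0.26) ≈ 1.5238

1.5238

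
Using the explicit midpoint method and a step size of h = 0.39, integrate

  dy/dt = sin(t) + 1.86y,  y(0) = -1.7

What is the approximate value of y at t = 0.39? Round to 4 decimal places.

-3.3049

Midpoint: k1 = f(t_n, y_n); k2 = f(t_n + h/2, y_n + (h/2)·k1); y_{n+1} = y_n + h·k2.
t=0.000000, y=-1.700000:
  k1 = f(0.000000, -1.700000) = -3.162000
  k2 = f(0.195000, -2.316590) = -4.115091
  y ← -1.700000 + 0.39·(-4.115091) = -3.304885
y(0.39) ≈ -3.3049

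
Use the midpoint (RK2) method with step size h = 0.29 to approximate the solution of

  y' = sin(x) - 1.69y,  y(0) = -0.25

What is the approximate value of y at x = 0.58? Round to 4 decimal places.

0.0291

Midpoint: k1 = f(x_n, y_n); k2 = f(x_n + h/2, y_n + (h/2)·k1); y_{n+1} = y_n + h·k2.
x=0.000000, y=-0.250000:
  k1 = f(0.000000, -0.250000) = 0.422500
  k2 = f(0.145000, -0.188738) = 0.463459
  y ← -0.250000 + 0.29·0.463459 = -0.115597
x=0.290000, y=-0.115597:
  k1 = f(0.290000, -0.115597) = 0.481311
  k2 = f(0.435000, -0.045807) = 0.498824
  y ← -0.115597 + 0.29·0.498824 = 0.029062
y(0.58) ≈ 0.0291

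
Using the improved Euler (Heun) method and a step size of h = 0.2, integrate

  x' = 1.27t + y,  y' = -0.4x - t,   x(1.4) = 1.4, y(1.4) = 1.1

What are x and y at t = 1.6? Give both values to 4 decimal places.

1.9618, 0.6650

Heun on (x,y): k1 = f(t_n, state_n); k2 = f(t_n + h, state_n + h·k1); state_{n+1} = state_n + (h/2)·(k1 + k2).
1.400000: (1.400000, 1.100000)
  k1 = (2.878000, -1.960000)
  predictor → (1.975600, 0.708000)
  k2 = (2.740000, -2.390240)
  → (1.961800, 0.664976)
(x(1.6), y(1.6)) ≈ (1.9618, 0.6650)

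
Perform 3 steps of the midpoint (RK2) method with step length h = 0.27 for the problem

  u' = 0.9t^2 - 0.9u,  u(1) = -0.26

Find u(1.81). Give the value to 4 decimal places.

Midpoint: k1 = f(t_n, u_n); k2 = f(t_n + h/2, u_n + (h/2)·k1); u_{n+1} = u_n + h·k2.
t=1.000000, u=-0.260000:
  k1 = f(1.000000, -0.260000) = 1.134000
  k2 = f(1.135000, -0.106910) = 1.255622
  u ← -0.260000 + 0.27·1.255622 = 0.079018
t=1.270000, u=0.079018:
  k1 = f(1.270000, 0.079018) = 1.380494
  k2 = f(1.405000, 0.265384) = 1.537776
  u ← 0.079018 + 0.27·1.537776 = 0.494217
t=1.540000, u=0.494217:
  k1 = f(1.540000, 0.494217) = 1.689644
  k2 = f(1.675000, 0.722319) = 1.874975
  u ← 0.494217 + 0.27·1.874975 = 1.000461
u(1.81) ≈ 1.0005

1.0005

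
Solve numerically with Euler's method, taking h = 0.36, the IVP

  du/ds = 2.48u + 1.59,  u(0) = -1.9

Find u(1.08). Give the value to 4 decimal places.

Euler: u_{n+1} = u_n + h·f(s_n, u_n).
s=0.000000, u=-1.900000: f=-3.122000 → u ← -1.900000 + 0.36·(-3.122000) = -3.023920
s=0.360000, u=-3.023920: f=-5.909322 → u ← -3.023920 + 0.36·(-5.909322) = -5.151276
s=0.720000, u=-5.151276: f=-11.185164 → u ← -5.151276 + 0.36·(-11.185164) = -9.177935
u(1.08) ≈ -9.1779

-9.1779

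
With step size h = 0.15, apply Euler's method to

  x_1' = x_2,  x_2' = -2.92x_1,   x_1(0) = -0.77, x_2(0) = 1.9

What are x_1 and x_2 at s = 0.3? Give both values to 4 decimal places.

-0.1494, 2.4497

Euler on (x_1,x_2): x_1_{n+1} = x_1_n + h·x_1', x_2_{n+1} = x_2_n + h·x_2'.
0.000000: (-0.770000, 1.900000); f=(1.900000, 2.248400) → (-0.485000, 2.237260)
0.150000: (-0.485000, 2.237260); f=(2.237260, 1.416200) → (-0.149411, 2.449690)
(x_1(0.3), x_2(0.3)) ≈ (-0.1494, 2.4497)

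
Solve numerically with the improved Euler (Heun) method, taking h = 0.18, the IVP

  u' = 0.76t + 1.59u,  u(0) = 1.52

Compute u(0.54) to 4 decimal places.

3.6971

Heun: k1 = f(t_n, u_n); k2 = f(t_n + h, u_n + h·k1); u_{n+1} = u_n + (h/2)·(k1 + k2).
t=0.000000, u=1.520000:
  k1 = f(0.000000, 1.520000) = 2.416800
  k2 = f(0.180000, 1.955024) = 3.245288
  u ← 1.520000 + (0.18/2)·(2.416800 + 3.245288) = 2.029588
t=0.180000, u=2.029588:
  k1 = f(0.180000, 2.029588) = 3.363845
  k2 = f(0.360000, 2.635080) = 4.463377
  u ← 2.029588 + (0.18/2)·(3.363845 + 4.463377) = 2.734038
t=0.360000, u=2.734038:
  k1 = f(0.360000, 2.734038) = 4.620720
  k2 = f(0.540000, 3.565768) = 6.079970
  u ← 2.734038 + (0.18/2)·(4.620720 + 6.079970) = 3.697100
u(0.54) ≈ 3.6971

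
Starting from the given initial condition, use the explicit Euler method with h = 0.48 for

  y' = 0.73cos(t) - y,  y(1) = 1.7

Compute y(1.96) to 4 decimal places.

0.5899

Euler: y_{n+1} = y_n + h·f(t_n, y_n).
t=1.000000, y=1.700000: f=-1.305579 → y ← 1.700000 + 0.48·(-1.305579) = 1.073322
t=1.480000, y=1.073322: f=-1.007132 → y ← 1.073322 + 0.48·(-1.007132) = 0.589899
y(1.96) ≈ 0.5899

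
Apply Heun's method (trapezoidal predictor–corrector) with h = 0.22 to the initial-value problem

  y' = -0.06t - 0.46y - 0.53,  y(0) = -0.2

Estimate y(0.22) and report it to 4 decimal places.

Heun: k1 = f(t_n, y_n); k2 = f(t_n + h, y_n + h·k1); y_{n+1} = y_n + (h/2)·(k1 + k2).
t=0.000000, y=-0.200000:
  k1 = f(0.000000, -0.200000) = -0.438000
  k2 = f(0.220000, -0.296360) = -0.406874
  y ← -0.200000 + (0.22/2)·(-0.438000 + (-0.406874)) = -0.292936
y(0.22) ≈ -0.2929

-0.2929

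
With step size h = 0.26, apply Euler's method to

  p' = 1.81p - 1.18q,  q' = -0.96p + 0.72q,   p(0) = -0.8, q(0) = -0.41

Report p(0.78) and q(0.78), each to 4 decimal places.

Euler on (p,q): p_{n+1} = p_n + h·p', q_{n+1} = q_n + h·q'.
0.000000: (-0.800000, -0.410000); f=(-0.964200, 0.472800) → (-1.050692, -0.287072)
0.260000: (-1.050692, -0.287072); f=(-1.563008, 0.801972) → (-1.457074, -0.078559)
0.520000: (-1.457074, -0.078559); f=(-2.544604, 1.342228) → (-2.118671, 0.270420)
(p(0.78), q(0.78)) ≈ (-2.1187, 0.2704)

-2.1187, 0.2704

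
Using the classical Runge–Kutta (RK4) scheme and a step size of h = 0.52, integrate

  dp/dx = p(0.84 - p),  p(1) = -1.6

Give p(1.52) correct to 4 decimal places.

RK4: k1 = f(x_n, p_n); k2 = f(x_n + h/2, p_n + (h/2)·k1); k3 = f(x_n + h/2, p_n + (h/2)·k2); k4 = f(x_n + h, p_n + h·k3); p_{n+1} = p_n + (h/6)·(k1 + 2k2 + 2k3 + k4).
x=1.000000, p=-1.600000:
  k1 = f(1.000000, -1.600000) = -3.904000
  k2 = f(1.260000, -2.615040) = -9.035068
  k3 = f(1.260000, -3.949118) = -18.912789
  k4 = f(1.520000, -11.434650) = -140.356331
  p ← -1.600000 + (0.52/6)·(k1 + 2k2 + 2k3 + k4) = -18.946857
p(1.52) ≈ -18.9469

-18.9469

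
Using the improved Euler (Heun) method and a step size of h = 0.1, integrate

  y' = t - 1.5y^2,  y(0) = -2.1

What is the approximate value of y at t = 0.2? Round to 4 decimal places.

Heun: k1 = f(t_n, y_n); k2 = f(t_n + h, y_n + h·k1); y_{n+1} = y_n + (h/2)·(k1 + k2).
t=0.000000, y=-2.100000:
  k1 = f(0.000000, -2.100000) = -6.615000
  k2 = f(0.100000, -2.761500) = -11.338823
  y ← -2.100000 + (0.1/2)·(-6.615000 + (-11.338823)) = -2.997691
t=0.100000, y=-2.997691:
  k1 = f(0.100000, -2.997691) = -13.379229
  k2 = f(0.200000, -4.335614) = -27.996323
  y ← -2.997691 + (0.1/2)·(-13.379229 + (-27.996323)) = -5.066469
y(0.2) ≈ -5.0665

-5.0665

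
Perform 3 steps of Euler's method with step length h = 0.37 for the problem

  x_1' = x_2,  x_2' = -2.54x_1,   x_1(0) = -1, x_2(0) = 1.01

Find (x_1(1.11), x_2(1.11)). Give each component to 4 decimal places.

1.0343, 2.4490

Euler on (x_1,x_2): x_1_{n+1} = x_1_n + h·x_1', x_2_{n+1} = x_2_n + h·x_2'.
0.000000: (-1.000000, 1.010000); f=(1.010000, 2.540000) → (-0.626300, 1.949800)
0.370000: (-0.626300, 1.949800); f=(1.949800, 1.590802) → (0.095126, 2.538397)
0.740000: (0.095126, 2.538397); f=(2.538397, -0.241620) → (1.034333, 2.448997)
(x_1(1.11), x_2(1.11)) ≈ (1.0343, 2.4490)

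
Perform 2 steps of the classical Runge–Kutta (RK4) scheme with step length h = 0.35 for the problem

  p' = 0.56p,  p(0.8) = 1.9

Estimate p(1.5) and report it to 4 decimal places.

RK4: k1 = f(x_n, p_n); k2 = f(x_n + h/2, p_n + (h/2)·k1); k3 = f(x_n + h/2, p_n + (h/2)·k2); k4 = f(x_n + h, p_n + h·k3); p_{n+1} = p_n + (h/6)·(k1 + 2k2 + 2k3 + k4).
x=0.800000, p=1.900000:
  k1 = f(0.800000, 1.900000) = 1.064000
  k2 = f(0.975000, 2.086200) = 1.168272
  k3 = f(0.975000, 2.104448) = 1.178491
  k4 = f(1.150000, 2.312472) = 1.294984
  p ← 1.900000 + (0.35/6)·(k1 + 2k2 + 2k3 + k4) = 2.311396
x=1.150000, p=2.311396:
  k1 = f(1.150000, 2.311396) = 1.294382
  k2 = f(1.325000, 2.537913) = 1.421231
  k3 = f(1.325000, 2.560112) = 1.433663
  k4 = f(1.500000, 2.813178) = 1.575380
  p ← 2.311396 + (0.35/6)·(k1 + 2k2 + 2k3 + k4) = 2.811870
p(1.5) ≈ 2.8119

2.8119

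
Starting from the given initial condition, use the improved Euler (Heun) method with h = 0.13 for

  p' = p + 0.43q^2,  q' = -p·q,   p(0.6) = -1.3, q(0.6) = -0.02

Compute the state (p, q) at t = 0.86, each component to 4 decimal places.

-1.6848, -0.0293

Heun on (p,q): k1 = f(t_n, state_n); k2 = f(t_n + h, state_n + h·k1); state_{n+1} = state_n + (h/2)·(k1 + k2).
0.600000: (-1.300000, -0.020000)
  k1 = (-1.299828, -0.026000)
  predictor → (-1.468978, -0.023380)
  k2 = (-1.468743, -0.034345)
  → (-1.479957, -0.023922)
0.730000: (-1.479957, -0.023922)
  k1 = (-1.479711, -0.035404)
  predictor → (-1.672320, -0.028525)
  k2 = (-1.671970, -0.047703)
  → (-1.684816, -0.029324)
(p(0.86), q(0.86)) ≈ (-1.6848, -0.0293)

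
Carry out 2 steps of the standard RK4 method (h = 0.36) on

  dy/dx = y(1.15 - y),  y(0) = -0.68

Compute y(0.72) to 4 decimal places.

RK4: k1 = f(x_n, y_n); k2 = f(x_n + h/2, y_n + (h/2)·k1); k3 = f(x_n + h/2, y_n + (h/2)·k2); k4 = f(x_n + h, y_n + h·k3); y_{n+1} = y_n + (h/6)·(k1 + 2k2 + 2k3 + k4).
x=0.000000, y=-0.680000:
  k1 = f(0.000000, -0.680000) = -1.244400
  k2 = f(0.180000, -0.903992) = -1.856792
  k3 = f(0.180000, -1.014223) = -2.195004
  k4 = f(0.360000, -1.470201) = -3.852223
  y ← -0.680000 + (0.36/6)·(k1 + 2k2 + 2k3 + k4) = -1.472013
x=0.360000, y=-1.472013:
  k1 = f(0.360000, -1.472013) = -3.859637
  k2 = f(0.540000, -2.166748) = -7.186554
  k3 = f(0.540000, -2.765593) = -10.828935
  k4 = f(0.720000, -5.370429) = -35.017505
  y ← -1.472013 + (0.36/6)·(k1 + 2k2 + 2k3 + k4) = -5.966500
y(0.72) ≈ -5.9665

-5.9665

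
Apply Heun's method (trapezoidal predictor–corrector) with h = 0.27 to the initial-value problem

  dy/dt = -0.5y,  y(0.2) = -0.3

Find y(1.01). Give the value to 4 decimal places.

-0.2004

Heun: k1 = f(t_n, y_n); k2 = f(t_n + h, y_n + h·k1); y_{n+1} = y_n + (h/2)·(k1 + k2).
t=0.200000, y=-0.300000:
  k1 = f(0.200000, -0.300000) = 0.150000
  k2 = f(0.470000, -0.259500) = 0.129750
  y ← -0.300000 + (0.27/2)·(0.150000 + 0.129750) = -0.262234
t=0.470000, y=-0.262234:
  k1 = f(0.470000, -0.262234) = 0.131117
  k2 = f(0.740000, -0.226832) = 0.113416
  y ← -0.262234 + (0.27/2)·(0.131117 + 0.113416) = -0.229222
t=0.740000, y=-0.229222:
  k1 = f(0.740000, -0.229222) = 0.114611
  k2 = f(1.010000, -0.198277) = 0.099138
  y ← -0.229222 + (0.27/2)·(0.114611 + 0.099138) = -0.200366
y(1.01) ≈ -0.2004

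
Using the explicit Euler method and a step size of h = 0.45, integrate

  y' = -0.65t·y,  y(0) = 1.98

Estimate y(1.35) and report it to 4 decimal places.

1.2668

Euler: y_{n+1} = y_n + h·f(t_n, y_n).
t=0.000000, y=1.980000: f=0.000000 → y ← 1.980000 + 0.45·0.000000 = 1.980000
t=0.450000, y=1.980000: f=-0.579150 → y ← 1.980000 + 0.45·(-0.579150) = 1.719383
t=0.900000, y=1.719383: f=-1.005839 → y ← 1.719383 + 0.45·(-1.005839) = 1.266755
y(1.35) ≈ 1.2668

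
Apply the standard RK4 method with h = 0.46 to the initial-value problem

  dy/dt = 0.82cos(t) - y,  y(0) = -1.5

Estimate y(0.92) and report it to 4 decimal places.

-0.1871

RK4: k1 = f(t_n, y_n); k2 = f(t_n + h/2, y_n + (h/2)·k1); k3 = f(t_n + h/2, y_n + (h/2)·k2); k4 = f(t_n + h, y_n + h·k3); y_{n+1} = y_n + (h/6)·(k1 + 2k2 + 2k3 + k4).
t=0.000000, y=-1.500000:
  k1 = f(0.000000, -1.500000) = 2.320000
  k2 = f(0.230000, -0.966400) = 1.764806
  k3 = f(0.230000, -1.094095) = 1.892501
  k4 = f(0.460000, -0.629450) = 1.364213
  y ← -1.500000 + (0.46/6)·(k1 + 2k2 + 2k3 + k4) = -0.656757
t=0.460000, y=-0.656757:
  k1 = f(0.460000, -0.656757) = 1.391520
  k2 = f(0.690000, -0.336707) = 0.969129
  k3 = f(0.690000, -0.433857) = 1.066279
  k4 = f(0.920000, -0.166268) = 0.663041
  y ← -0.656757 + (0.46/6)·(k1 + 2k2 + 2k3 + k4) = -0.187144
y(0.92) ≈ -0.1871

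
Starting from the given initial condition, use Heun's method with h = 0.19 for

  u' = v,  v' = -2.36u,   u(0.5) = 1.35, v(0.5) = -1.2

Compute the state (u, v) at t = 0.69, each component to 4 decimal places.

1.0645, -1.7542

Heun on (u,v): k1 = f(t_n, state_n); k2 = f(t_n + h, state_n + h·k1); state_{n+1} = state_n + (h/2)·(k1 + k2).
0.500000: (1.350000, -1.200000)
  k1 = (-1.200000, -3.186000)
  predictor → (1.122000, -1.805340)
  k2 = (-1.805340, -2.647920)
  → (1.064493, -1.754222)
(u(0.69), v(0.69)) ≈ (1.0645, -1.7542)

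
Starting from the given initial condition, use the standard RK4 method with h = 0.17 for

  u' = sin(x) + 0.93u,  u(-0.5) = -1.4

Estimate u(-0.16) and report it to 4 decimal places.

-2.0530

RK4: k1 = f(x_n, u_n); k2 = f(x_n + h/2, u_n + (h/2)·k1); k3 = f(x_n + h/2, u_n + (h/2)·k2); k4 = f(x_n + h, u_n + h·k3); u_{n+1} = u_n + (h/6)·(k1 + 2k2 + 2k3 + k4).
x=-0.500000, u=-1.400000:
  k1 = f(-0.500000, -1.400000) = -1.781426
  k2 = f(-0.415000, -1.551421) = -1.846012
  k3 = f(-0.415000, -1.556911) = -1.851117
  k4 = f(-0.330000, -1.714690) = -1.918705
  u ← -1.400000 + (0.17/6)·(k1 + 2k2 + 2k3 + k4) = -1.714341
x=-0.330000, u=-1.714341:
  k1 = f(-0.330000, -1.714341) = -1.918380
  k2 = f(-0.245000, -1.877403) = -1.988541
  k3 = f(-0.245000, -1.883367) = -1.994088
  k4 = f(-0.160000, -2.053336) = -2.068921
  u ← -1.714341 + (0.17/6)·(k1 + 2k2 + 2k3 + k4) = -2.052997
u(-0.16) ≈ -2.0530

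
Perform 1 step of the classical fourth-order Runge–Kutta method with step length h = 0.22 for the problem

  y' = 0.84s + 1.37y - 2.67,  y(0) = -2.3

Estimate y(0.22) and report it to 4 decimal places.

RK4: k1 = f(s_n, y_n); k2 = f(s_n + h/2, y_n + (h/2)·k1); k3 = f(s_n + h/2, y_n + (h/2)·k2); k4 = f(s_n + h, y_n + h·k3); y_{n+1} = y_n + (h/6)·(k1 + 2k2 + 2k3 + k4).
s=0.000000, y=-2.300000:
  k1 = f(0.000000, -2.300000) = -5.821000
  k2 = f(0.110000, -2.940310) = -6.605825
  k3 = f(0.110000, -3.026641) = -6.724098
  k4 = f(0.220000, -3.779302) = -7.662843
  y ← -2.300000 + (0.22/6)·(k1 + 2k2 + 2k3 + k4) = -3.771935
y(0.22) ≈ -3.7719

-3.7719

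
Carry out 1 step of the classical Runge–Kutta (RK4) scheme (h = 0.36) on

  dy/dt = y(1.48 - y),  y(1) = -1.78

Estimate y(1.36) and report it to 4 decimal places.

RK4: k1 = f(t_n, y_n); k2 = f(t_n + h/2, y_n + (h/2)·k1); k3 = f(t_n + h/2, y_n + (h/2)·k2); k4 = f(t_n + h, y_n + h·k3); y_{n+1} = y_n + (h/6)·(k1 + 2k2 + 2k3 + k4).
t=1.000000, y=-1.780000:
  k1 = f(1.000000, -1.780000) = -5.802800
  k2 = f(1.180000, -2.824504) = -12.158089
  k3 = f(1.180000, -3.968456) = -21.621958
  k4 = f(1.360000, -9.563905) = -105.622854
  y ← -1.780000 + (0.36/6)·(k1 + 2k2 + 2k3 + k4) = -12.519145
y(1.36) ≈ -12.5191

-12.5191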